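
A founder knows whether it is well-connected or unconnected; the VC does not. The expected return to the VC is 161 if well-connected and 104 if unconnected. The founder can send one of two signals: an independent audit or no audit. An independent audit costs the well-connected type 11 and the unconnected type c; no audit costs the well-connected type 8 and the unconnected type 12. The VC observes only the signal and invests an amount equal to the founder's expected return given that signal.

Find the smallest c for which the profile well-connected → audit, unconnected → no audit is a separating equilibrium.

69

Under separation: audit → well-connected (pays 161); no audit → unconnected (pays 104).
Well-connected: 161 − 11 = 150 ≥ 104 − 8 = 96. Holds regardless of c. ✓
Unconnected: 104 − 12 ≥ 161 − c, so c ≥ 161 − 92 = 69.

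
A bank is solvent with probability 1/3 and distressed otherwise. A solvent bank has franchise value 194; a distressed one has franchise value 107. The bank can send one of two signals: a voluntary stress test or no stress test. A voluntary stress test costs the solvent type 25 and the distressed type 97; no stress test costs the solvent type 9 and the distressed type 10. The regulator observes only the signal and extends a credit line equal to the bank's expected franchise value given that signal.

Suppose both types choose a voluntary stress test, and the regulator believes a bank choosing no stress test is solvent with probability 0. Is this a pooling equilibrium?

No

At the pooled signal (stress test) the regulator holds the prior 1/3 and pays 1/3·194 + 2/3·107 = 136. Off-path (no stress test) belief 0 gives 0·194 + 1·107 = 107.
Solvent: stress test gives 136 − 25 = 111; no stress test gives 107 − 9 = 98. Stays. ✓
Distressed: stress test gives 136 − 97 = 39; no stress test gives 107 − 10 = 97. Deviates. ✗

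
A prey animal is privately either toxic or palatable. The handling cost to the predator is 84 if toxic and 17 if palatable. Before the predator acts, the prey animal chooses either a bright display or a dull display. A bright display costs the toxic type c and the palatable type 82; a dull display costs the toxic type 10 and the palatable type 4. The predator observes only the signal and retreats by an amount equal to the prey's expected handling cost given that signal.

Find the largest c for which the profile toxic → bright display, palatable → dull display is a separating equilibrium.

Under separation: bright display → toxic (pays 84); dull display → palatable (pays 17).
Palatable: 17 − 4 = 13 ≥ 84 − 82 = 2. Holds regardless of c. ✓
Toxic: 84 − c ≥ 17 − 10, so c ≤ 84 − 7 = 77.

77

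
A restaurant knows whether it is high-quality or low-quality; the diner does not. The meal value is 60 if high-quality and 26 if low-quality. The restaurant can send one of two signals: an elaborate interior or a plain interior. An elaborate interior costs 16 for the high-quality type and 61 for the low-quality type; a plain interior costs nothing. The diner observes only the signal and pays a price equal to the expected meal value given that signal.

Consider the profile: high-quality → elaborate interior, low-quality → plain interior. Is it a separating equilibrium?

If types separate, elaborate interior earns payment 60 and plain interior earns 26.
High-quality: elaborate interior gives 60 − 16 = 44; plain interior gives 26 − 0 = 26. No deviation. ✓
Low-quality: plain interior gives 26 − 0 = 26; elaborate interior gives 60 − 61 = -1. No deviation. ✓
Neither type gains from mimicking the other.

Yes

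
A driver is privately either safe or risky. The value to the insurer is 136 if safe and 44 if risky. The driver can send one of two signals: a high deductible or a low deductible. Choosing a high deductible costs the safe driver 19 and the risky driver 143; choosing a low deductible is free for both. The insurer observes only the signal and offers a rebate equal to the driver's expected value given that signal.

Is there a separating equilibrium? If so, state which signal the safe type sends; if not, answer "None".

high deductible

Try safe → high deductible, risky → low deductible:
  If types separate, high deductible earns payment 136 and low deductible earns 44.
  Safe: high deductible gives 136 − 19 = 117; low deductible gives 44 − 0 = 44. No deviation. ✓
  Risky: low deductible gives 44 − 0 = 44; high deductible gives 136 − 143 = -7. No deviation. ✓
Both hold — the safe type sends high deductible.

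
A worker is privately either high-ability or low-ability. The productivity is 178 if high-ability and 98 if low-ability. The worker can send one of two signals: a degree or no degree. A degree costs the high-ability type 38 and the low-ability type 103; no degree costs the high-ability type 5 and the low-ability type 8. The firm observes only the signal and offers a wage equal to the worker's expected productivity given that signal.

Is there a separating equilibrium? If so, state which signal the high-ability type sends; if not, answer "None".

degree

Try high-ability → degree, low-ability → no degree:
  If types separate, degree earns payment 178 and no degree earns 98.
  High-ability: degree gives 178 − 38 = 140; no degree gives 98 − 5 = 93. No deviation. ✓
  Low-ability: no degree gives 98 − 8 = 90; degree gives 178 − 103 = 75. No deviation. ✓
Both hold — the high-ability type sends degree.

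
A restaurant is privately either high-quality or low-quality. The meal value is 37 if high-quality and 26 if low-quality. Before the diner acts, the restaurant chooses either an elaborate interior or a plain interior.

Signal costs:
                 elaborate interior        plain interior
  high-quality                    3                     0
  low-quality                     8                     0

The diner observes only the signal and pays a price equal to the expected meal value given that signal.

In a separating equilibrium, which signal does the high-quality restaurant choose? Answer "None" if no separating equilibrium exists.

None

Try high-quality → elaborate interior, low-quality → plain interior:
  If types separate, elaborate interior earns payment 37 and plain interior earns 26.
  High-quality: elaborate interior gives 37 − 3 = 34; plain interior gives 26 − 0 = 26. No deviation. ✓
  Low-quality: plain interior gives 26 − 0 = 26; elaborate interior gives 37 − 8 = 29. Would deviate. ✗
Try high-quality → plain interior, low-quality → elaborate interior:
  If types separate, plain interior earns payment 37 and elaborate interior earns 26.
  High-quality: plain interior gives 37 − 0 = 37; elaborate interior gives 26 − 3 = 23. No deviation. ✓
  Low-quality: elaborate interior gives 26 − 8 = 18; plain interior gives 37 − 0 = 37. Would deviate. ✗
Neither assignment is incentive-compatible.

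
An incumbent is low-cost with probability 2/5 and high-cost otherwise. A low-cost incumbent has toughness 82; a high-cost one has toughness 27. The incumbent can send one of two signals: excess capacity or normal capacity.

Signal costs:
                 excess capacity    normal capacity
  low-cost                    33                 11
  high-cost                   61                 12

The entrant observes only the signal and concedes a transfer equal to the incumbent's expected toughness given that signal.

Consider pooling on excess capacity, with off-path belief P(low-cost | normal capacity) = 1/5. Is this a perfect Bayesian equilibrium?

At the pooled signal (excess capacity) the entrant holds the prior 2/5 and pays 2/5·82 + 3/5·27 = 49. Off-path (normal capacity) belief 1/5 gives 1/5·82 + 4/5·27 = 38.
Low-cost: excess capacity gives 49 − 33 = 16; normal capacity gives 38 − 11 = 27. Deviates. ✗
High-cost: excess capacity gives 49 − 61 = -12; normal capacity gives 38 − 12 = 26. Deviates. ✗

No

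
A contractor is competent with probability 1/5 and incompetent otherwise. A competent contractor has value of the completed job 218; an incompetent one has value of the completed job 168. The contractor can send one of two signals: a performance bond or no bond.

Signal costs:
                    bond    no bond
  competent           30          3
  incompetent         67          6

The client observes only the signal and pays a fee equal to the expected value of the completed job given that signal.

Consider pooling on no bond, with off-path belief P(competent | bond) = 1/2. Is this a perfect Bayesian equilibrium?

Yes

At the pooled signal (no bond) the client holds the prior 1/5 and pays 1/5·218 + 4/5·168 = 178. Off-path (bond) belief 1/2 gives 1/2·218 + 1/2·168 = 193.
Competent: no bond gives 178 − 3 = 175; bond gives 193 − 30 = 163. Stays. ✓
Incompetent: no bond gives 178 − 6 = 172; bond gives 193 − 67 = 126. Stays. ✓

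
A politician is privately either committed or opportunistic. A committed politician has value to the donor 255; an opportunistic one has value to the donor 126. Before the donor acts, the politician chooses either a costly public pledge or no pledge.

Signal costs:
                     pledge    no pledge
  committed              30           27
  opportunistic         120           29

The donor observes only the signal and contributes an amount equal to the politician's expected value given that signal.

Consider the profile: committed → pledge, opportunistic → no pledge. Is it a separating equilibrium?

No

Under separation the donor infers type exactly: pledge → committed (pays 255), no pledge → opportunistic (pays 126).
Committed: pledge gives 255 − 30 = 225; no pledge gives 126 − 27 = 99. No deviation. ✓
Opportunistic: no pledge gives 126 − 29 = 97; pledge gives 255 − 120 = 135. Would deviate. ✗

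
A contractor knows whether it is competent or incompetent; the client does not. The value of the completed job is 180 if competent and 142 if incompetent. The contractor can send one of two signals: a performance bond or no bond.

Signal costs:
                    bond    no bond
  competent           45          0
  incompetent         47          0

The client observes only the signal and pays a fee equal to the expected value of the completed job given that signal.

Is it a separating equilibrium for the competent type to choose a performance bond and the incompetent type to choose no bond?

If types separate, bond earns payment 180 and no bond earns 142.
Competent: bond gives 180 − 45 = 135; no bond gives 142 − 0 = 142. Would deviate. ✗
Incompetent: no bond gives 142 − 0 = 142; bond gives 180 − 47 = 133. No deviation. ✓

No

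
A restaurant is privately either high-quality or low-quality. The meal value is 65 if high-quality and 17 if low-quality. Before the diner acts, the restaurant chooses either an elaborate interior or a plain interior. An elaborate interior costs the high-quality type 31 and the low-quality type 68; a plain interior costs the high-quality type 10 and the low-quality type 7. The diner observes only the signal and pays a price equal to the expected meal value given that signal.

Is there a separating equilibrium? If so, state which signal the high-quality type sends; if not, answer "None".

elaborate interior

Try high-quality → elaborate interior, low-quality → plain interior:
  If types separate, elaborate interior earns payment 65 and plain interior earns 17.
  High-quality: elaborate interior gives 65 − 31 = 34; plain interior gives 17 − 10 = 7. No deviation. ✓
  Low-quality: plain interior gives 17 − 7 = 10; elaborate interior gives 65 − 68 = -3. No deviation. ✓
Both hold — the high-quality type sends elaborate interior.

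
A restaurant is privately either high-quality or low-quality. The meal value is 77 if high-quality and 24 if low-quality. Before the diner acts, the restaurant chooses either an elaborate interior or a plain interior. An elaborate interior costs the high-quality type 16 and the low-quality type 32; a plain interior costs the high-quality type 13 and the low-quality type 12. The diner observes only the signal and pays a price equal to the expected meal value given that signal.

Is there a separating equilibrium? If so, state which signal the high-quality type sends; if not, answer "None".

Try high-quality → elaborate interior, low-quality → plain interior:
  Under separation the diner infers type exactly: elaborate interior → high-quality (pays 77), plain interior → low-quality (pays 24).
  High-quality: elaborate interior gives 77 − 16 = 61; plain interior gives 24 − 13 = 11. No deviation. ✓
  Low-quality: plain interior gives 24 − 12 = 12; elaborate interior gives 77 − 32 = 45. Would deviate. ✗
Try high-quality → plain interior, low-quality → elaborate interior:
  Under separation the diner infers type exactly: plain interior → high-quality (pays 77), elaborate interior → low-quality (pays 24).
  High-quality: plain interior gives 77 − 13 = 64; elaborate interior gives 24 − 16 = 8. No deviation. ✓
  Low-quality: elaborate interior gives 24 − 32 = -8; plain interior gives 77 − 12 = 65. Would deviate. ✗
Neither assignment is incentive-compatible.

None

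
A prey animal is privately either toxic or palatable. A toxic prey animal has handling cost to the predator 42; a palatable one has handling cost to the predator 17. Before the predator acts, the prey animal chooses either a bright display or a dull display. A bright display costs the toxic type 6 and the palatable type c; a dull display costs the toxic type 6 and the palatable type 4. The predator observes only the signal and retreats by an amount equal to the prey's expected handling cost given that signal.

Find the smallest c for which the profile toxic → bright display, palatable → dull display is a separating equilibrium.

29

Under separation: bright display → toxic (pays 42); dull display → palatable (pays 17).
Toxic: 42 − 6 = 36 ≥ 17 − 6 = 11. Holds regardless of c. ✓
Palatable: 17 − 4 ≥ 42 − c, so c ≥ 42 − 13 = 29.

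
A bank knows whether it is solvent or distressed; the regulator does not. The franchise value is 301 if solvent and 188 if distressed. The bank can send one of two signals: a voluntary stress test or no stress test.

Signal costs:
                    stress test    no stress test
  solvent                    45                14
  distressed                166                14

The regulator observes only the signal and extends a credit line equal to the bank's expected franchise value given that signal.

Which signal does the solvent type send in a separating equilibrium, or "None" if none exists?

Try solvent → stress test, distressed → no stress test:
  Under separation the regulator infers type exactly: stress test → solvent (pays 301), no stress test → distressed (pays 188).
  Solvent: stress test gives 301 − 45 = 256; no stress test gives 188 − 14 = 174. No deviation. ✓
  Distressed: no stress test gives 188 − 14 = 174; stress test gives 301 − 166 = 135. No deviation. ✓
Both hold — the solvent type sends stress test.

stress test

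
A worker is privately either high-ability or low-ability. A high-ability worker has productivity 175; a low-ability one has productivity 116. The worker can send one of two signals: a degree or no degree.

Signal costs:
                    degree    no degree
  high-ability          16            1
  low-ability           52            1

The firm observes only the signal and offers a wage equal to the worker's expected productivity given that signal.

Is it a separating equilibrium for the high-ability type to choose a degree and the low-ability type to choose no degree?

If types separate, degree earns payment 175 and no degree earns 116.
High-ability: degree gives 175 − 16 = 159; no degree gives 116 − 1 = 115. No deviation. ✓
Low-ability: no degree gives 116 − 1 = 115; degree gives 175 − 52 = 123. Would deviate. ✗

No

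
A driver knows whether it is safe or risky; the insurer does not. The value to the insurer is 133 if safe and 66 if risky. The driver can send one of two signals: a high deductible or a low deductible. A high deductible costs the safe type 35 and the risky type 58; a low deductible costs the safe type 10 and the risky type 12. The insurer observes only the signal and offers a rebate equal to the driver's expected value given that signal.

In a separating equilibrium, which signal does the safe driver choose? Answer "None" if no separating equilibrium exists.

Try safe → high deductible, risky → low deductible:
  Under separation the insurer infers type exactly: high deductible → safe (pays 133), low deductible → risky (pays 66).
  Safe: high deductible gives 133 − 35 = 98; low deductible gives 66 − 10 = 56. No deviation. ✓
  Risky: low deductible gives 66 − 12 = 54; high deductible gives 133 − 58 = 75. Would deviate. ✗
Try safe → low deductible, risky → high deductible:
  Under separation the insurer infers type exactly: low deductible → safe (pays 133), high deductible → risky (pays 66).
  Safe: low deductible gives 133 − 10 = 123; high deductible gives 66 − 35 = 31. No deviation. ✓
  Risky: high deductible gives 66 − 58 = 8; low deductible gives 133 − 12 = 121. Would deviate. ✗
Neither assignment is incentive-compatible.

None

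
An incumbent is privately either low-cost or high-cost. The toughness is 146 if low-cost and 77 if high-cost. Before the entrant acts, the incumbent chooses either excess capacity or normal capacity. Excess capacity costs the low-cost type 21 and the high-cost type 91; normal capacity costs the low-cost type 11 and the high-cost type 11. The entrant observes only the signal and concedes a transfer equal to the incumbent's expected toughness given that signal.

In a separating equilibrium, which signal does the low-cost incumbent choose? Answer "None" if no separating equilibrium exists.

Try low-cost → excess capacity, high-cost → normal capacity:
  Under separation the entrant infers type exactly: excess capacity → low-cost (pays 146), normal capacity → high-cost (pays 77).
  Low-cost: excess capacity gives 146 − 21 = 125; normal capacity gives 77 − 11 = 66. No deviation. ✓
  High-cost: normal capacity gives 77 − 11 = 66; excess capacity gives 146 − 91 = 55. No deviation. ✓
Both hold — the low-cost type sends excess capacity.

excess capacity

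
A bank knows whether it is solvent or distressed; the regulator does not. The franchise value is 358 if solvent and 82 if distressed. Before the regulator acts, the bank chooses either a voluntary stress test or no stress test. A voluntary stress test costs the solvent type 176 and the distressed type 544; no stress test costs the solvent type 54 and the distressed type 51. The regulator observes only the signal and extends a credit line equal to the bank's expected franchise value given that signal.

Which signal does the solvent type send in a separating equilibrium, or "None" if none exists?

stress test

Try solvent → stress test, distressed → no stress test:
  If types separate, stress test earns payment 358 and no stress test earns 82.
  Solvent: stress test gives 358 − 176 = 182; no stress test gives 82 − 54 = 28. No deviation. ✓
  Distressed: no stress test gives 82 − 51 = 31; stress test gives 358 − 544 = -186. No deviation. ✓
Both hold — the solvent type sends stress test.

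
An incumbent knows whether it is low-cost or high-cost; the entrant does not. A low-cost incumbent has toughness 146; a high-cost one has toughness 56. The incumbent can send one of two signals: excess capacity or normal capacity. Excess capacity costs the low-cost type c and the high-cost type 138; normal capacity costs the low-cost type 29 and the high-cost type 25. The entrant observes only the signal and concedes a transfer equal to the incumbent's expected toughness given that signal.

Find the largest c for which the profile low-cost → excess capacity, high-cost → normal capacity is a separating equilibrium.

119

Under separation: excess capacity → low-cost (pays 146); normal capacity → high-cost (pays 56).
High-cost: 56 − 25 = 31 ≥ 146 − 138 = 8. Holds regardless of c. ✓
Low-cost: 146 − c ≥ 56 − 29, so c ≤ 146 − 27 = 119.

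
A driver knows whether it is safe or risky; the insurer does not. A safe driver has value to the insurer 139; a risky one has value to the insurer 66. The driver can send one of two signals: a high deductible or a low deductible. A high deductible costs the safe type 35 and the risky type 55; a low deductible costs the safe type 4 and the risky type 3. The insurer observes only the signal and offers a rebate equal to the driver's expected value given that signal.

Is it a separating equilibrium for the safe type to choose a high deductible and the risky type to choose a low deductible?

If types separate, high deductible earns payment 139 and low deductible earns 66.
Safe: high deductible gives 139 − 35 = 104; low deductible gives 66 − 4 = 62. No deviation. ✓
Risky: low deductible gives 66 − 3 = 63; high deductible gives 139 − 55 = 84. Would deviate. ✗

No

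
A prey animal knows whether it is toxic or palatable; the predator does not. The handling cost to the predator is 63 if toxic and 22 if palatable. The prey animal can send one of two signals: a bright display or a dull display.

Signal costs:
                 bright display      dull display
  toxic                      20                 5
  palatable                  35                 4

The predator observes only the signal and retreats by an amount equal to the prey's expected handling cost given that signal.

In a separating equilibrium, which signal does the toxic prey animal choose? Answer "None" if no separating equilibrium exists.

None

Try toxic → bright display, palatable → dull display:
  If types separate, bright display earns payment 63 and dull display earns 22.
  Toxic: bright display gives 63 − 20 = 43; dull display gives 22 − 5 = 17. No deviation. ✓
  Palatable: dull display gives 22 − 4 = 18; bright display gives 63 − 35 = 28. Would deviate. ✗
Try toxic → dull display, palatable → bright display:
  If types separate, dull display earns payment 63 and bright display earns 22.
  Toxic: dull display gives 63 − 5 = 58; bright display gives 22 − 20 = 2. No deviation. ✓
  Palatable: bright display gives 22 − 35 = -13; dull display gives 63 − 4 = 59. Would deviate. ✗
Neither assignment is incentive-compatible.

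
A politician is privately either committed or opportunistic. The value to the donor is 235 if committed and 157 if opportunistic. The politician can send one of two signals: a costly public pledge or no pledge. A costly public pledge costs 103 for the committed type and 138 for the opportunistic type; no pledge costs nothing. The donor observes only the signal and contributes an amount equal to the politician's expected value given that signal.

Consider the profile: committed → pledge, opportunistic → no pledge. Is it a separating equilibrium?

Under separation the donor infers type exactly: pledge → committed (pays 235), no pledge → opportunistic (pays 157).
Committed: pledge gives 235 − 103 = 132; no pledge gives 157 − 0 = 157. Would deviate. ✗
Opportunistic: no pledge gives 157 − 0 = 157; pledge gives 235 − 138 = 97. No deviation. ✓

No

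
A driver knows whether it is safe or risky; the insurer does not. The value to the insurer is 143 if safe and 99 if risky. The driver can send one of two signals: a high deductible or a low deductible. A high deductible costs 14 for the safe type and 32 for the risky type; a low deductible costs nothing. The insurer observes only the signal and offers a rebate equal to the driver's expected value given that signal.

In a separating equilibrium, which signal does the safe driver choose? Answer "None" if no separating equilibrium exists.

Try safe → high deductible, risky → low deductible:
  If types separate, high deductible earns payment 143 and low deductible earns 99.
  Safe: high deductible gives 143 − 14 = 129; low deductible gives 99 − 0 = 99. No deviation. ✓
  Risky: low deductible gives 99 − 0 = 99; high deductible gives 143 − 32 = 111. Would deviate. ✗
Try safe → low deductible, risky → high deductible:
  If types separate, low deductible earns payment 143 and high deductible earns 99.
  Safe: low deductible gives 143 − 0 = 143; high deductible gives 99 − 14 = 85. No deviation. ✓
  Risky: high deductible gives 99 − 32 = 67; low deductible gives 143 − 0 = 143. Would deviate. ✗
Neither assignment is incentive-compatible.

None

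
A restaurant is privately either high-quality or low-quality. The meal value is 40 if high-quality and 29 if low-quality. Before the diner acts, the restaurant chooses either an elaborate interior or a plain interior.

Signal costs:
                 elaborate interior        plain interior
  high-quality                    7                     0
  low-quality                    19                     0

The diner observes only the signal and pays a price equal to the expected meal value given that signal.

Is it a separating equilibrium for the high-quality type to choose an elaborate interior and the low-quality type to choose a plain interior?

If types separate, elaborate interior earns payment 40 and plain interior earns 29.
High-quality: elaborate interior gives 40 − 7 = 33; plain interior gives 29 − 0 = 29. No deviation. ✓
Low-quality: plain interior gives 29 − 0 = 29; elaborate interior gives 40 − 19 = 21. No deviation. ✓
Both incentive constraints hold.

Yes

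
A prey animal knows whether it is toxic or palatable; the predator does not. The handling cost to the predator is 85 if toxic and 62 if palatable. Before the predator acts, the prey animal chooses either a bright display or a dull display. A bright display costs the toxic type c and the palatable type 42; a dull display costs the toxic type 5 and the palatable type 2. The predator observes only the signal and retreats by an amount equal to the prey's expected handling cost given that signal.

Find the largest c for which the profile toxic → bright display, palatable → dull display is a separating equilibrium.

Under separation: bright display → toxic (pays 85); dull display → palatable (pays 62).
Palatable: 62 − 2 = 60 ≥ 85 − 42 = 43. Holds regardless of c. ✓
Toxic: 85 − c ≥ 62 − 5, so c ≤ 85 − 57 = 28.

28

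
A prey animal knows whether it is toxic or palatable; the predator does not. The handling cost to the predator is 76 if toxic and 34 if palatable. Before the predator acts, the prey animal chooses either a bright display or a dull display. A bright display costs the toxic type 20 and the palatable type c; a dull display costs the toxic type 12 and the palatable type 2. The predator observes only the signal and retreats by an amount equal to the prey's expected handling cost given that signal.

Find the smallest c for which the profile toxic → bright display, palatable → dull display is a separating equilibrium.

44

Under separation: bright display → toxic (pays 76); dull display → palatable (pays 34).
Toxic: 76 − 20 = 56 ≥ 34 − 12 = 22. Holds regardless of c. ✓
Palatable: 34 − 2 ≥ 76 − c, so c ≥ 76 − 32 = 44.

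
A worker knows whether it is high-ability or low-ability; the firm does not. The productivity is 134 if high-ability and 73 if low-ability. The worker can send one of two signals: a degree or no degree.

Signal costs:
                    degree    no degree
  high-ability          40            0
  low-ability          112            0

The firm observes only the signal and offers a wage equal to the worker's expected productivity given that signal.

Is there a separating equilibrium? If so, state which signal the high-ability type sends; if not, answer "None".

Try high-ability → degree, low-ability → no degree:
  Under separation the firm infers type exactly: degree → high-ability (pays 134), no degree → low-ability (pays 73).
  High-ability: degree gives 134 − 40 = 94; no degree gives 73 − 0 = 73. No deviation. ✓
  Low-ability: no degree gives 73 − 0 = 73; degree gives 134 − 112 = 22. No deviation. ✓
Both hold — the high-ability type sends degree.

degree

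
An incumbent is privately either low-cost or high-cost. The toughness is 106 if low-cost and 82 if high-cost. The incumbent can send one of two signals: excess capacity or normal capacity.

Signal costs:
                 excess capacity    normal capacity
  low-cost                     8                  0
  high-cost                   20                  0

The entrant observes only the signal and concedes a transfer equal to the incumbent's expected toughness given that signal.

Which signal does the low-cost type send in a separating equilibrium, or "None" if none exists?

None

Try low-cost → excess capacity, high-cost → normal capacity:
  If types separate, excess capacity earns payment 106 and normal capacity earns 82.
  Low-cost: excess capacity gives 106 − 8 = 98; normal capacity gives 82 − 0 = 82. No deviation. ✓
  High-cost: normal capacity gives 82 − 0 = 82; excess capacity gives 106 − 20 = 86. Would deviate. ✗
Try low-cost → normal capacity, high-cost → excess capacity:
  If types separate, normal capacity earns payment 106 and excess capacity earns 82.
  Low-cost: normal capacity gives 106 − 0 = 106; excess capacity gives 82 − 8 = 74. No deviation. ✓
  High-cost: excess capacity gives 82 − 20 = 62; normal capacity gives 106 − 0 = 106. Would deviate. ✗
Neither assignment is incentive-compatible.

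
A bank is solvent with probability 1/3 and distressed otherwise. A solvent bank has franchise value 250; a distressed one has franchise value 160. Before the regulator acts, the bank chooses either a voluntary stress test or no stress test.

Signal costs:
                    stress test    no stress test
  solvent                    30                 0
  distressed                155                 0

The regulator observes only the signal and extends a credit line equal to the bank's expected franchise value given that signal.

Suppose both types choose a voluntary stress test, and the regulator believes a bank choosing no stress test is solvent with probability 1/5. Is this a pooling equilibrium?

No

On the equilibrium path (stress test) the regulator holds the prior 1/3 and pays 1/3·250 + 2/3·160 = 190. Off-path (no stress test) belief 1/5 gives 1/5·250 + 4/5·160 = 178.
Solvent: stress test gives 190 − 30 = 160; no stress test gives 178 − 0 = 178. Deviates. ✗
Distressed: stress test gives 190 − 155 = 35; no stress test gives 178 − 0 = 178. Deviates. ✗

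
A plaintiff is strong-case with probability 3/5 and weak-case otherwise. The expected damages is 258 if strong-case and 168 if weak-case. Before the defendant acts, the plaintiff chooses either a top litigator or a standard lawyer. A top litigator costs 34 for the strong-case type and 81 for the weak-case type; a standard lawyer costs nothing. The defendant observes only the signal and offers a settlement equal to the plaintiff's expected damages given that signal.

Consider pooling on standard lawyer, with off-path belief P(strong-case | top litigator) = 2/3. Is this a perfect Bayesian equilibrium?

Yes

At the pooled signal (standard lawyer) the defendant holds the prior 3/5 and pays 3/5·258 + 2/5·168 = 222. Off-path (top litigator) belief 2/3 gives 2/3·258 + 1/3·168 = 228.
Strong-case: standard lawyer gives 222 − 0 = 222; top litigator gives 228 − 34 = 194. Stays. ✓
Weak-case: standard lawyer gives 222 − 0 = 222; top litigator gives 228 − 81 = 147. Stays. ✓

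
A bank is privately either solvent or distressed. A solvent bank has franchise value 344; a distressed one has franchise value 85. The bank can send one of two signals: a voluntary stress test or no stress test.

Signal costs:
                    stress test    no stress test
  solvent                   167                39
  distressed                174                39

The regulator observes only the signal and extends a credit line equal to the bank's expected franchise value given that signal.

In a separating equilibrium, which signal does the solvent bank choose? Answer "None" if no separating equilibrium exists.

None

Try solvent → stress test, distressed → no stress test:
  If types separate, stress test earns payment 344 and no stress test earns 85.
  Solvent: stress test gives 344 − 167 = 177; no stress test gives 85 − 39 = 46. No deviation. ✓
  Distressed: no stress test gives 85 − 39 = 46; stress test gives 344 − 174 = 170. Would deviate. ✗
Try solvent → no stress test, distressed → stress test:
  If types separate, no stress test earns payment 344 and stress test earns 85.
  Solvent: no stress test gives 344 − 39 = 305; stress test gives 85 − 167 = -82. No deviation. ✓
  Distressed: stress test gives 85 − 174 = -89; no stress test gives 344 − 39 = 305. Would deviate. ✗
Neither assignment is incentive-compatible.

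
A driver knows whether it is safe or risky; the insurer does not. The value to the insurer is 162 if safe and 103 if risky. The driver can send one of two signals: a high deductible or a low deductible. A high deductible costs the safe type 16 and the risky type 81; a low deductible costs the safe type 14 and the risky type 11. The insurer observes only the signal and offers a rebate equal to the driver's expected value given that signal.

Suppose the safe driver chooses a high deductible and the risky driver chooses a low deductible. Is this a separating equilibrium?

If types separate, high deductible earns payment 162 and low deductible earns 103.
Safe: high deductible gives 162 − 16 = 146; low deductible gives 103 − 14 = 89. No deviation. ✓
Risky: low deductible gives 103 − 11 = 92; high deductible gives 162 − 81 = 81. No deviation. ✓
Both incentive constraints hold.

Yes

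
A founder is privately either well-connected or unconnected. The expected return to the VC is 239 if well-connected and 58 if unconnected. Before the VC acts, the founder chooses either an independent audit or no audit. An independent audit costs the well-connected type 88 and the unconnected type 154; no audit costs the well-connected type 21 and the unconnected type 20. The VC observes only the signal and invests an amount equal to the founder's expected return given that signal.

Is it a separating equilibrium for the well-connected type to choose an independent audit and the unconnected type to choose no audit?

If types separate, audit earns payment 239 and no audit earns 58.
Well-connected: audit gives 239 − 88 = 151; no audit gives 58 − 21 = 37. No deviation. ✓
Unconnected: no audit gives 58 − 20 = 38; audit gives 239 − 154 = 85. Would deviate. ✗

No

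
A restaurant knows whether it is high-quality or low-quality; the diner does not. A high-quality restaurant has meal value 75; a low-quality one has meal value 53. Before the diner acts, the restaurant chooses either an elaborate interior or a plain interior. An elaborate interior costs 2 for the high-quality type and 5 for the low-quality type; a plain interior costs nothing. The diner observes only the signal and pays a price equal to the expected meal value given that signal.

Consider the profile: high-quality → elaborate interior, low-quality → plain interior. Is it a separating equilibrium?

No

Under separation the diner infers type exactly: elaborate interior → high-quality (pays 75), plain interior → low-quality (pays 53).
High-quality: elaborate interior gives 75 − 2 = 73; plain interior gives 53 − 0 = 53. No deviation. ✓
Low-quality: plain interior gives 53 − 0 = 53; elaborate interior gives 75 − 5 = 70. Would deviate. ✗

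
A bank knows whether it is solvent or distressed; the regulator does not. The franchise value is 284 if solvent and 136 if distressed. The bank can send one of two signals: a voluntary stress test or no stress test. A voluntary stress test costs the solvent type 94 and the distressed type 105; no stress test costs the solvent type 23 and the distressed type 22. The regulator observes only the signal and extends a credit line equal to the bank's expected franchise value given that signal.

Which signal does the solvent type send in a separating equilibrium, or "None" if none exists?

None

Try solvent → stress test, distressed → no stress test:
  Under separation the regulator infers type exactly: stress test → solvent (pays 284), no stress test → distressed (pays 136).
  Solvent: stress test gives 284 − 94 = 190; no stress test gives 136 − 23 = 113. No deviation. ✓
  Distressed: no stress test gives 136 − 22 = 114; stress test gives 284 − 105 = 179. Would deviate. ✗
Try solvent → no stress test, distressed → stress test:
  Under separation the regulator infers type exactly: no stress test → solvent (pays 284), stress test → distressed (pays 136).
  Solvent: no stress test gives 284 − 23 = 261; stress test gives 136 − 94 = 42. No deviation. ✓
  Distressed: stress test gives 136 − 105 = 31; no stress test gives 284 − 22 = 262. Would deviate. ✗
Neither assignment is incentive-compatible.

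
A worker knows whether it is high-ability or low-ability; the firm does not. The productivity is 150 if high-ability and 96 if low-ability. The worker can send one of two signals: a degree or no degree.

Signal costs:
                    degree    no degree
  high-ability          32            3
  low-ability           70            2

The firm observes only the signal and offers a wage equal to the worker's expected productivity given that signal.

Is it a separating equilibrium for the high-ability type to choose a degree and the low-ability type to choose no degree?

If types separate, degree earns payment 150 and no degree earns 96.
High-ability: degree gives 150 − 32 = 118; no degree gives 96 − 3 = 93. No deviation. ✓
Low-ability: no degree gives 96 − 2 = 94; degree gives 150 − 70 = 80. No deviation. ✓
Neither type gains from mimicking the other.

Yes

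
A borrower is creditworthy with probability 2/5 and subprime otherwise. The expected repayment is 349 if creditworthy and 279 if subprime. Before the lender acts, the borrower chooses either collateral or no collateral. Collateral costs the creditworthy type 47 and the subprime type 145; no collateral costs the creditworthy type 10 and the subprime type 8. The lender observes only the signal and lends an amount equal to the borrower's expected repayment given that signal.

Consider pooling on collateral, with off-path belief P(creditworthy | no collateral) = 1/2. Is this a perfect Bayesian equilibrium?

On the equilibrium path (collateral) the lender holds the prior 2/5 and pays 2/5·349 + 3/5·279 = 307. Off-path (no collateral) belief 1/2 gives 1/2·349 + 1/2·279 = 314.
Creditworthy: collateral gives 307 − 47 = 260; no collateral gives 314 − 10 = 304. Deviates. ✗
Subprime: collateral gives 307 − 145 = 162; no collateral gives 314 − 8 = 306. Deviates. ✗

No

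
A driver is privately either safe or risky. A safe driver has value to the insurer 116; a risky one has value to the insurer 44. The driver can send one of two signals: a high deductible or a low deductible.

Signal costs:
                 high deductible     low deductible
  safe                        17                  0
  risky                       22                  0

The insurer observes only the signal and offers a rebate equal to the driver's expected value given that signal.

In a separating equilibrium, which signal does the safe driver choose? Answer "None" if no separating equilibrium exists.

Try safe → high deductible, risky → low deductible:
  If types separate, high deductible earns payment 116 and low deductible earns 44.
  Safe: high deductible gives 116 − 17 = 99; low deductible gives 44 − 0 = 44. No deviation. ✓
  Risky: low deductible gives 44 − 0 = 44; high deductible gives 116 − 22 = 94. Would deviate. ✗
Try safe → low deductible, risky → high deductible:
  If types separate, low deductible earns payment 116 and high deductible earns 44.
  Safe: low deductible gives 116 − 0 = 116; high deductible gives 44 − 17 = 27. No deviation. ✓
  Risky: high deductible gives 44 − 22 = 22; low deductible gives 116 − 0 = 116. Would deviate. ✗
Neither assignment is incentive-compatible.

None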